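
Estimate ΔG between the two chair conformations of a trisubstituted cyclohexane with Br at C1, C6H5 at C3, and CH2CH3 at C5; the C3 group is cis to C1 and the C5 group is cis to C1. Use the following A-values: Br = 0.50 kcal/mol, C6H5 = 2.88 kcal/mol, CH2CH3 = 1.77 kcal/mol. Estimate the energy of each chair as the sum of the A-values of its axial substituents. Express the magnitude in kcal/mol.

Chair I (bromo axial, phenyl axial, ethyl axial): E = 5.15 kcal/mol.
Chair II (bromo equatorial, phenyl equatorial, ethyl equatorial): E = 0.00 kcal/mol.
ΔE = 5.15 − 0.00 = 5.15 kcal/mol; chair II is more stable.

5.15 kcal/mol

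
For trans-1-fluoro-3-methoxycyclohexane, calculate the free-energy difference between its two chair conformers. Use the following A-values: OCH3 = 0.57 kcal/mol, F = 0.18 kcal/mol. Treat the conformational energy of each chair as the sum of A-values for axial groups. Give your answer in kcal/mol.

0.39 kcal/mol

C1 and C3 have the same parity, so for the trans isomer the two substituents are one axial and one equatorial in each chair.
Chair I (methoxy axial, fluoro equatorial): E = 0.57 kcal/mol.
Chair II (methoxy equatorial, fluoro axial): E = 0.18 kcal/mol.
ΔE = 0.57 − 0.18 = 0.39 kcal/mol; chair II is more stable.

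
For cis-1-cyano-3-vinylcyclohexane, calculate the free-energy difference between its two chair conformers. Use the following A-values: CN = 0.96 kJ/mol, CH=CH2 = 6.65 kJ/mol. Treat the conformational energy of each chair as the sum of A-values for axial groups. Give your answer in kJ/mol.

C1 and C3 have the same parity, so for the cis isomer the two substituents are e,e in one chair and a,a in the other.
Chair I (cyano axial, vinyl axial): E = 7.61 kJ/mol.
Chair II (cyano equatorial, vinyl equatorial): E = 0.00 kJ/mol.
ΔE = 7.61 − 0.00 = 7.61 kJ/mol; chair II is more stable.

7.61 kJ/mol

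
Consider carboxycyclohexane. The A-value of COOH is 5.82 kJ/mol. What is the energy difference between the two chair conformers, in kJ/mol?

A monosubstituted cyclohexane has one chair with the carboxyl group axial (E = A = 5.82 kJ/mol) and one with it equatorial (E = 0).
ΔE = 5.82 − 0 = 5.82 kJ/mol.

5.82 kJ/mol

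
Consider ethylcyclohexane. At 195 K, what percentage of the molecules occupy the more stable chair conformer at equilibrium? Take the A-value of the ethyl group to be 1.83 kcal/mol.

99.1%

One chair has the ethyl group axial (E = 1.83 kcal/mol) and the other has it equatorial (E = 0).
ΔG = 1.83 kcal/mol between the two chairs.
K = exp(ΔG/RT) with R = 1.987×10⁻³ kcal mol⁻¹ K⁻¹ and T = 195 K gives K ≈ 113.
Fraction in the lower-energy chair = K/(K+1) = 99.1%.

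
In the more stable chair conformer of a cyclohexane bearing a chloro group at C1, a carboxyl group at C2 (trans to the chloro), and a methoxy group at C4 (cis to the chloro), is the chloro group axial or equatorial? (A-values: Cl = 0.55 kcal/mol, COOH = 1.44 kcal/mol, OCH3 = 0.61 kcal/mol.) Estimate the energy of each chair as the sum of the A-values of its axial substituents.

Chair I (chloro axial, carboxyl axial, methoxy equatorial): E = 1.99 kcal/mol.
Chair II (chloro equatorial, carboxyl equatorial, methoxy axial): E = 0.61 kcal/mol.
Chair II is the more stable (lower-energy) conformer, and in that chair the chloro group is equatorial.

equatorial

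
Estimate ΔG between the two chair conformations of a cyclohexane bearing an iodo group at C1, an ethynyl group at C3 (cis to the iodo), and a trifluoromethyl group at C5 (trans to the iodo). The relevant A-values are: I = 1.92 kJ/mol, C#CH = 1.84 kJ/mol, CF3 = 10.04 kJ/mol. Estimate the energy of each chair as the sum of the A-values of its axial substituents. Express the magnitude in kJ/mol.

6.28 kJ/mol

Chair I (iodo axial, ethynyl axial, trifluoromethyl equatorial): E = 3.76 kJ/mol.
Chair II (iodo equatorial, ethynyl equatorial, trifluoromethyl axial): E = 10.04 kJ/mol.
ΔE = 10.04 − 3.76 = 6.28 kJ/mol; chair I is more stable.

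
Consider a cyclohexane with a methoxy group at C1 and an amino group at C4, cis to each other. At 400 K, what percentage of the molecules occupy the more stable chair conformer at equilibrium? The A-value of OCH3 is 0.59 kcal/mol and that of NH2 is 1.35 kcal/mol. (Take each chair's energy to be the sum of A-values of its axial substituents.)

72.2%

C1 and C4 have opposite parity, so for the cis isomer the two substituents are one axial and one equatorial in each chair.
Chair I (methoxy axial, amino equatorial): E = 0.59 kcal/mol; chair II (methoxy equatorial, amino axial): E = 1.35 kcal/mol.
ΔG = 0.76 kcal/mol between the two chairs.
K = exp(ΔG/RT) with R = 1.987×10⁻³ kcal mol⁻¹ K⁻¹ and T = 400 K gives K ≈ 2.6.
Fraction in the lower-energy chair = K/(K+1) = 72.2%.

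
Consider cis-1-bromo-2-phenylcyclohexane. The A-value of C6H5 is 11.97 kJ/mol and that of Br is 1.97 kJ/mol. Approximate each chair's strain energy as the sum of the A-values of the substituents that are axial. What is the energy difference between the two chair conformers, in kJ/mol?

C1 and C2 have opposite parity, so for the cis isomer the two substituents are one axial and one equatorial in each chair.
Chair I (phenyl axial, bromo equatorial): E = 11.97 kJ/mol.
Chair II (phenyl equatorial, bromo axial): E = 1.97 kJ/mol.
ΔE = 11.97 − 1.97 = 10.00 kJ/mol; chair II is more stable.

10.00 kJ/mol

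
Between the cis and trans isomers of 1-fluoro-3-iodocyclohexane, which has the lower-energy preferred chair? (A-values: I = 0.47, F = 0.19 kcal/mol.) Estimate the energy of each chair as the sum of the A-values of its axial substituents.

At 1,3 positions (parity same): cis → (e,e or a,a); trans → (a,e or e,a).
Best chair for cis: E = 0.00 kcal/mol; best chair for trans: E = 0.19 kcal/mol.
The cis isomer is lower by 0.19 kcal/mol.

cis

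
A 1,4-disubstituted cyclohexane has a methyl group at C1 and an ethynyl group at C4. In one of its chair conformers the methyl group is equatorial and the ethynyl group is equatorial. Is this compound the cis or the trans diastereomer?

C1 and C4 have opposite parity, so their axial bonds point in opposite directions.
With opposite-parity carbons, two substituents on the same face are one axial and one equatorial; opposite faces give both axial or both equatorial.
Here the groups are equatorial/equatorial → opposite face → trans.

trans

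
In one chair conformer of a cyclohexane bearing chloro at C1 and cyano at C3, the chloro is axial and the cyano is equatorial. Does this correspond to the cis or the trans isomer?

C1 and C3 have the same parity, so their axial bonds point in the same direction.
With same-parity carbons, two substituents on the same face are both axial or both equatorial; opposite faces give one of each.
Here the groups are axial/equatorial → opposite face → trans.

trans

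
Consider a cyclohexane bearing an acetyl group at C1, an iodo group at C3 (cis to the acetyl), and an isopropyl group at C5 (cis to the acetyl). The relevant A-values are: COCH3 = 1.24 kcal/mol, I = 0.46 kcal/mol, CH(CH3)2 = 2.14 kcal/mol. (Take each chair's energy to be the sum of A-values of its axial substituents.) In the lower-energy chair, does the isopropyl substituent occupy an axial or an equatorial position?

Chair I (acetyl axial, iodo axial, isopropyl axial): E = 3.84 kcal/mol.
Chair II (acetyl equatorial, iodo equatorial, isopropyl equatorial): E = 0.00 kcal/mol.
Chair II is the more stable (lower-energy) conformer, and in that chair the isopropyl group is equatorial.

equatorial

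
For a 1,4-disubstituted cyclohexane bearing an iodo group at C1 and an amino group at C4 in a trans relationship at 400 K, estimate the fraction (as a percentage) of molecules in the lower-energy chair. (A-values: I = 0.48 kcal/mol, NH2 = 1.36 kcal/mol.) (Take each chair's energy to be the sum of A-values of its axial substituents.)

91.0%

C1 and C4 have opposite parity, so for the trans isomer the two substituents are e,e in one chair and a,a in the other.
Chair I (iodo axial, amino axial): E = 1.84 kcal/mol; chair II (iodo equatorial, amino equatorial): E = 0.00 kcal/mol.
ΔG = 1.84 kcal/mol between the two chairs.
K = exp(ΔG/RT) with R = 1.987×10⁻³ kcal mol⁻¹ K⁻¹ and T = 400 K gives K ≈ 10.1.
Fraction in the lower-energy chair = K/(K+1) = 91.0%.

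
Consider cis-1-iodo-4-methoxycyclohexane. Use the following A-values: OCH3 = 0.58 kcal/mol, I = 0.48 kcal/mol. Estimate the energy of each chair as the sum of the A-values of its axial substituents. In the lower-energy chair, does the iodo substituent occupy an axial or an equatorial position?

C1 and C4 have opposite parity, so for the cis isomer the two substituents are one axial and one equatorial in each chair.
Chair I (methoxy axial, iodo equatorial): E = 0.58 kcal/mol.
Chair II (methoxy equatorial, iodo axial): E = 0.48 kcal/mol.
Chair II is the more stable (lower-energy) conformer, and in that chair the iodo group is axial.

axial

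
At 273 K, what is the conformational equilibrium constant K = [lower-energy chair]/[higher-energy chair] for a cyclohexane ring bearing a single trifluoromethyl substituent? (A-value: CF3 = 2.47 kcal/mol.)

One chair has the trifluoromethyl group axial (E = 2.47 kcal/mol) and the other has it equatorial (E = 0).
ΔG = 2.47 kcal/mol between the two chairs.
K = exp(ΔG/RT) with R = 1.987×10⁻³ kcal mol⁻¹ K⁻¹ and T = 273 K gives K ≈ 95.

K ≈ 95.0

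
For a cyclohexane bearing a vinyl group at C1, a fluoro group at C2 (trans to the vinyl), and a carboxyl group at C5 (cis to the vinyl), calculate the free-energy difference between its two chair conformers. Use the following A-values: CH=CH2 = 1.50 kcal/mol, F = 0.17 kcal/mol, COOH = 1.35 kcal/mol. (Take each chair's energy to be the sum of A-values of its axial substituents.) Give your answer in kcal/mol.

Chair I (vinyl axial, fluoro axial, carboxyl axial): E = 3.02 kcal/mol.
Chair II (vinyl equatorial, fluoro equatorial, carboxyl equatorial): E = 0.00 kcal/mol.
ΔE = 3.02 − 0.00 = 3.02 kcal/mol; chair II is more stable.

3.02 kcal/mol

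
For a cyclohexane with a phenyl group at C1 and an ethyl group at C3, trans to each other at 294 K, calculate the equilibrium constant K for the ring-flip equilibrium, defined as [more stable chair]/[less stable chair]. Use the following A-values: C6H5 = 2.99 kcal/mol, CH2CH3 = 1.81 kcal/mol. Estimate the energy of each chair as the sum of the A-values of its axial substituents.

C1 and C3 have the same parity, so for the trans isomer the two substituents are one axial and one equatorial in each chair.
Chair I (phenyl axial, ethyl equatorial): E = 2.99 kcal/mol; chair II (phenyl equatorial, ethyl axial): E = 1.81 kcal/mol.
ΔG = 1.18 kcal/mol between the two chairs.
K = exp(ΔG/RT) with R = 1.987×10⁻³ kcal mol⁻¹ K⁻¹ and T = 294 K gives K ≈ 7.54.

K ≈ 7.54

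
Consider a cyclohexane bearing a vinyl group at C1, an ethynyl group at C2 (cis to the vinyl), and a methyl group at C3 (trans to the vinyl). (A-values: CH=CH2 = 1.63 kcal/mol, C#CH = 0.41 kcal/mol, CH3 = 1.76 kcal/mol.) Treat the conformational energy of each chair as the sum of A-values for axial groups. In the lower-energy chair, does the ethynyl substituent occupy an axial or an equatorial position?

Chair I (vinyl axial, ethynyl equatorial, methyl equatorial): E = 1.63 kcal/mol.
Chair II (vinyl equatorial, ethynyl axial, methyl axial): E = 2.17 kcal/mol.
Chair I is the more stable (lower-energy) conformer, and in that chair the ethynyl group is equatorial.

equatorial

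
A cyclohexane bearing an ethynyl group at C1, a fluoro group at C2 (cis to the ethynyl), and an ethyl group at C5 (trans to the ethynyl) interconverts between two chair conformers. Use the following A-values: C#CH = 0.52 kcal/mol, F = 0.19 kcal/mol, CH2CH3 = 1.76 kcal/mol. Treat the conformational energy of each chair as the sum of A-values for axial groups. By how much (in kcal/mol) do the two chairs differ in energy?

1.43 kcal/mol

Chair I (ethynyl axial, fluoro equatorial, ethyl equatorial): E = 0.52 kcal/mol.
Chair II (ethynyl equatorial, fluoro axial, ethyl axial): E = 1.95 kcal/mol.
ΔE = 1.95 − 0.52 = 1.43 kcal/mol; chair I is more stable.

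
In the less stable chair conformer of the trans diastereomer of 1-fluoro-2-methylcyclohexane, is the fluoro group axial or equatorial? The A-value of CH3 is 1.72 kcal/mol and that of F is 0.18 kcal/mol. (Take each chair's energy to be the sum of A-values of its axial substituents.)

axial

C1 and C2 have opposite parity, so for the trans isomer the two substituents are e,e in one chair and a,a in the other.
Chair I (methyl axial, fluoro axial): E = 1.90 kcal/mol.
Chair II (methyl equatorial, fluoro equatorial): E = 0.00 kcal/mol.
Chair I is the less stable (higher-energy) conformer, and in that chair the fluoro group is axial.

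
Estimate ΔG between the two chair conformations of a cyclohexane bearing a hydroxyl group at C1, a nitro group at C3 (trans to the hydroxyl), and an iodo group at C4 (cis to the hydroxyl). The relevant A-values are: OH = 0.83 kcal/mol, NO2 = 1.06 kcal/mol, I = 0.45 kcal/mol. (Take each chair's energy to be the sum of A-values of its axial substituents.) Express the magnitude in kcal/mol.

Chair I (hydroxyl axial, nitro equatorial, iodo equatorial): E = 0.83 kcal/mol.
Chair II (hydroxyl equatorial, nitro axial, iodo axial): E = 1.51 kcal/mol.
ΔE = 1.51 − 0.83 = 0.68 kcal/mol; chair I is more stable.

0.68 kcal/mol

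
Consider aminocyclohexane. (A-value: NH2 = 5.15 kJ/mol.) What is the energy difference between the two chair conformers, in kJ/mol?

5.15 kJ/mol

A monosubstituted cyclohexane has one chair with the amino group axial (E = A = 5.15 kJ/mol) and one with it equatorial (E = 0).
ΔE = 5.15 − 0 = 5.15 kJ/mol.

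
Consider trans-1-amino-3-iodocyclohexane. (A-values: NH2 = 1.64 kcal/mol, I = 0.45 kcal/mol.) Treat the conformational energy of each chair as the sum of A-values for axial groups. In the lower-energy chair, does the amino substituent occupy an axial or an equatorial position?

equatorial

C1 and C3 have the same parity, so for the trans isomer the two substituents are one axial and one equatorial in each chair.
Chair I (amino axial, iodo equatorial): E = 1.64 kcal/mol.
Chair II (amino equatorial, iodo axial): E = 0.45 kcal/mol.
Chair II is the more stable (lower-energy) conformer, and in that chair the amino group is equatorial.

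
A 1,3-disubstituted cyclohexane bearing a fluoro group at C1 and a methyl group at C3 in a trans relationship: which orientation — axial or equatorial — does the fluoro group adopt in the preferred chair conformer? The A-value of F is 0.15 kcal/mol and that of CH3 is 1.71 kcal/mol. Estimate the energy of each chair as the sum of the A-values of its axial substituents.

C1 and C3 have the same parity, so for the trans isomer the two substituents are one axial and one equatorial in each chair.
Chair I (fluoro axial, methyl equatorial): E = 0.15 kcal/mol.
Chair II (fluoro equatorial, methyl axial): E = 1.71 kcal/mol.
Chair I is the more stable (lower-energy) conformer, and in that chair the fluoro group is axial.

axial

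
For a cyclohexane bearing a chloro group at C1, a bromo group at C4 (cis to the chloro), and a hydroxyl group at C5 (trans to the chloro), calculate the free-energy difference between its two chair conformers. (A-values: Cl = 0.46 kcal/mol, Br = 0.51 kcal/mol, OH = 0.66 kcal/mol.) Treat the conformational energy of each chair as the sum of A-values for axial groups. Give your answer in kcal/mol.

0.71 kcal/mol

Chair I (chloro axial, bromo equatorial, hydroxyl equatorial): E = 0.46 kcal/mol.
Chair II (chloro equatorial, bromo axial, hydroxyl axial): E = 1.17 kcal/mol.
ΔE = 1.17 − 0.46 = 0.71 kcal/mol; chair I is more stable.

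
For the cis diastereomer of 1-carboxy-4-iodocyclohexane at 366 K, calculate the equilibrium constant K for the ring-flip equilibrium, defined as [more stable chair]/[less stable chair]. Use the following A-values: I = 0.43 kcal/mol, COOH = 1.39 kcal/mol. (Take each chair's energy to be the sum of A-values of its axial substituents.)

C1 and C4 have opposite parity, so for the cis isomer the two substituents are one axial and one equatorial in each chair.
Chair I (iodo axial, carboxyl equatorial): E = 0.43 kcal/mol; chair II (iodo equatorial, carboxyl axial): E = 1.39 kcal/mol.
ΔG = 0.96 kcal/mol between the two chairs.
K = exp(ΔG/RT) with R = 1.987×10⁻³ kcal mol⁻¹ K⁻¹ and T = 366 K gives K ≈ 3.74.

K ≈ 3.74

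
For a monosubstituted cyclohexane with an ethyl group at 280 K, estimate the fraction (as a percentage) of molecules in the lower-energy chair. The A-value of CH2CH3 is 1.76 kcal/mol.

One chair has the ethyl group axial (E = 1.76 kcal/mol) and the other has it equatorial (E = 0).
ΔG = 1.76 kcal/mol between the two chairs.
K = exp(ΔG/RT) with R = 1.987×10⁻³ kcal mol⁻¹ K⁻¹ and T = 280 K gives K ≈ 23.7.
Fraction in the lower-energy chair = K/(K+1) = 95.9%.

95.9%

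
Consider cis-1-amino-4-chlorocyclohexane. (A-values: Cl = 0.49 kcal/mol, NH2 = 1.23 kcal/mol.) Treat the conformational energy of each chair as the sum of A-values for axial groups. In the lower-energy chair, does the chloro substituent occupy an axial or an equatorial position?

axial

C1 and C4 have opposite parity, so for the cis isomer the two substituents are one axial and one equatorial in each chair.
Chair I (chloro axial, amino equatorial): E = 0.49 kcal/mol.
Chair II (chloro equatorial, amino axial): E = 1.23 kcal/mol.
Chair I is the more stable (lower-energy) conformer, and in that chair the chloro group is axial.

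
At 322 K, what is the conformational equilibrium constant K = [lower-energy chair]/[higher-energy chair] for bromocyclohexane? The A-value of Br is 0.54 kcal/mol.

K ≈ 2.33

One chair has the bromo group axial (E = 0.54 kcal/mol) and the other has it equatorial (E = 0).
ΔG = 0.54 kcal/mol between the two chairs.
K = exp(ΔG/RT) with R = 1.987×10⁻³ kcal mol⁻¹ K⁻¹ and T = 322 K gives K ≈ 2.33.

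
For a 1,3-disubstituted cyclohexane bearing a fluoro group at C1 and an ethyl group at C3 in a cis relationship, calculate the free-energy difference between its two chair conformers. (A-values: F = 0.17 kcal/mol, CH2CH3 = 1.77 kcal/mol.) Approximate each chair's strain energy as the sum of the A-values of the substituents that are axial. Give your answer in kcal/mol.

1.94 kcal/mol

C1 and C3 have the same parity, so for the cis isomer the two substituents are e,e in one chair and a,a in the other.
Chair I (fluoro axial, ethyl axial): E = 1.94 kcal/mol.
Chair II (fluoro equatorial, ethyl equatorial): E = 0.00 kcal/mol.
ΔE = 1.94 − 0.00 = 1.94 kcal/mol; chair II is more stable.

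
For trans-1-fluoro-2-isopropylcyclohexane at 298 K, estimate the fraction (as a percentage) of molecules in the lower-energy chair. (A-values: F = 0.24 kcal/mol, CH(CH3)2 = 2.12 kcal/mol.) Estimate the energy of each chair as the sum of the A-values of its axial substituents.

C1 and C2 have opposite parity, so for the trans isomer the two substituents are e,e in one chair and a,a in the other.
Chair I (fluoro axial, isopropyl axial): E = 2.36 kcal/mol; chair II (fluoro equatorial, isopropyl equatorial): E = 0.00 kcal/mol.
ΔG = 2.36 kcal/mol between the two chairs.
K = exp(ΔG/RT) with R = 1.987×10⁻³ kcal mol⁻¹ K⁻¹ and T = 298 K gives K ≈ 53.8.
Fraction in the lower-energy chair = K/(K+1) = 98.2%.

98.2%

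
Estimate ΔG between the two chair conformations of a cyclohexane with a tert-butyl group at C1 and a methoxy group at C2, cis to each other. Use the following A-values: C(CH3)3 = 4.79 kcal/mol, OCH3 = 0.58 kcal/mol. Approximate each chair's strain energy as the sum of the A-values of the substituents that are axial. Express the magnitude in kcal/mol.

4.21 kcal/mol

C1 and C2 have opposite parity, so for the cis isomer the two substituents are one axial and one equatorial in each chair.
Chair I (tert-butyl axial, methoxy equatorial): E = 4.79 kcal/mol.
Chair II (tert-butyl equatorial, methoxy axial): E = 0.58 kcal/mol.
ΔE = 4.79 − 0.58 = 4.21 kcal/mol; chair II is more stable.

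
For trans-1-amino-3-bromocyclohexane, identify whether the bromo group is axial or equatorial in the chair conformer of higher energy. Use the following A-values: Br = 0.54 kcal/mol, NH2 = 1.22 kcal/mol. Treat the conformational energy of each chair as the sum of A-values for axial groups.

equatorial

C1 and C3 have the same parity, so for the trans isomer the two substituents are one axial and one equatorial in each chair.
Chair I (bromo axial, amino equatorial): E = 0.54 kcal/mol.
Chair II (bromo equatorial, amino axial): E = 1.22 kcal/mol.
Chair II is the less stable (higher-energy) conformer, and in that chair the bromo group is equatorial.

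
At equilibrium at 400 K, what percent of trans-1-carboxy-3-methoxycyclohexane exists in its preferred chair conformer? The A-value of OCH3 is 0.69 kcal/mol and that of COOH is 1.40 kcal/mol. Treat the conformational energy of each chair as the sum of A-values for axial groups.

71.0%

C1 and C3 have the same parity, so for the trans isomer the two substituents are one axial and one equatorial in each chair.
Chair I (methoxy axial, carboxyl equatorial): E = 0.69 kcal/mol; chair II (methoxy equatorial, carboxyl axial): E = 1.40 kcal/mol.
ΔG = 0.71 kcal/mol between the two chairs.
K = exp(ΔG/RT) with R = 1.987×10⁻³ kcal mol⁻¹ K⁻¹ and T = 400 K gives K ≈ 2.44.
Fraction in the lower-energy chair = K/(K+1) = 71.0%.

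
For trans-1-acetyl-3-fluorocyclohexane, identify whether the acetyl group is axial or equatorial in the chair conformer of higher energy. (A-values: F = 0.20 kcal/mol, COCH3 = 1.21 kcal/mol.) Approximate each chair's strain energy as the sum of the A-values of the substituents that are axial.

C1 and C3 have the same parity, so for the trans isomer the two substituents are one axial and one equatorial in each chair.
Chair I (fluoro axial, acetyl equatorial): E = 0.20 kcal/mol.
Chair II (fluoro equatorial, acetyl axial): E = 1.21 kcal/mol.
Chair II is the less stable (higher-energy) conformer, and in that chair the acetyl group is axial.

axial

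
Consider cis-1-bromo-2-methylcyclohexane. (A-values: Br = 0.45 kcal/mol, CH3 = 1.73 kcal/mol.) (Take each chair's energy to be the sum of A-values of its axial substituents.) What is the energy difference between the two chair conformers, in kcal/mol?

C1 and C2 have opposite parity, so for the cis isomer the two substituents are one axial and one equatorial in each chair.
Chair I (bromo axial, methyl equatorial): E = 0.45 kcal/mol.
Chair II (bromo equatorial, methyl axial): E = 1.73 kcal/mol.
ΔE = 1.73 − 0.45 = 1.28 kcal/mol; chair I is more stable.

1.28 kcal/mol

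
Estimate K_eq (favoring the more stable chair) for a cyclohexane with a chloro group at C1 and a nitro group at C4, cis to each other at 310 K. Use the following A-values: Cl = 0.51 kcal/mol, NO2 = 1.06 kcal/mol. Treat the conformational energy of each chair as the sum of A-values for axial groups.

K ≈ 2.44

C1 and C4 have opposite parity, so for the cis isomer the two substituents are one axial and one equatorial in each chair.
Chair I (chloro axial, nitro equatorial): E = 0.51 kcal/mol; chair II (chloro equatorial, nitro axial): E = 1.06 kcal/mol.
ΔG = 0.55 kcal/mol between the two chairs.
K = exp(ΔG/RT) with R = 1.987×10⁻³ kcal mol⁻¹ K⁻¹ and T = 310 K gives K ≈ 2.44.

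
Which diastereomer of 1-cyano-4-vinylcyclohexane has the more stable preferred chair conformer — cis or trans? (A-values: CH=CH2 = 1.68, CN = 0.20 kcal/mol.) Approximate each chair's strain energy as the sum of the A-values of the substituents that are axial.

trans

At 1,4 positions (parity opposite): cis → (a,e or e,a); trans → (e,e or a,a).
Best chair for cis: E = 0.20 kcal/mol; best chair for trans: E = 0.00 kcal/mol.
The trans isomer is lower by 0.20 kcal/mol.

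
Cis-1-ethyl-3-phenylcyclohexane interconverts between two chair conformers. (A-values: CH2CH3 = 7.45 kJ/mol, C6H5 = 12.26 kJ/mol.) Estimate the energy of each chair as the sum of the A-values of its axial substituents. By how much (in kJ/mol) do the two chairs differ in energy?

C1 and C3 have the same parity, so for the cis isomer the two substituents are e,e in one chair and a,a in the other.
Chair I (ethyl axial, phenyl axial): E = 19.71 kJ/mol.
Chair II (ethyl equatorial, phenyl equatorial): E = 0.00 kJ/mol.
ΔE = 19.71 − 0.00 = 19.71 kJ/mol; chair II is more stable.

19.71 kJ/mol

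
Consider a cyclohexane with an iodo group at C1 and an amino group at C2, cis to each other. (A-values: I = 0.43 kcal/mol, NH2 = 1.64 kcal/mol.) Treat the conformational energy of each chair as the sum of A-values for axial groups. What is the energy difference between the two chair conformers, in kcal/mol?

C1 and C2 have opposite parity, so for the cis isomer the two substituents are one axial and one equatorial in each chair.
Chair I (iodo axial, amino equatorial): E = 0.43 kcal/mol.
Chair II (iodo equatorial, amino axial): E = 1.64 kcal/mol.
ΔE = 1.64 − 0.43 = 1.21 kcal/mol; chair I is more stable.

1.21 kcal/mol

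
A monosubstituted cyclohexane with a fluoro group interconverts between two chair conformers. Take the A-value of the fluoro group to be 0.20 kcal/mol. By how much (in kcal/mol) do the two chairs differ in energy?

A monosubstituted cyclohexane has one chair with the fluoro group axial (E = A = 0.20 kcal/mol) and one with it equatorial (E = 0).
ΔE = 0.20 − 0 = 0.20 kcal/mol.

0.20 kcal/mol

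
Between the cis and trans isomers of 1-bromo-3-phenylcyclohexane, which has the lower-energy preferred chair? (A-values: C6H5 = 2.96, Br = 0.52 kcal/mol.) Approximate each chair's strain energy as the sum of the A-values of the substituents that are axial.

cis

At 1,3 positions (parity same): cis → (e,e or a,a); trans → (a,e or e,a).
Best chair for cis: E = 0.00 kcal/mol; best chair for trans: E = 0.52 kcal/mol.
The cis isomer is lower by 0.52 kcal/mol.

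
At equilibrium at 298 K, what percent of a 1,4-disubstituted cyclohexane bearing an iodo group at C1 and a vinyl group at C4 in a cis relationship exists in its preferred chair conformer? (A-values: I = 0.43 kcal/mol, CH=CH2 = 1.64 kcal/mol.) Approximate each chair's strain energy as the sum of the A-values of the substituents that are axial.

88.5%

C1 and C4 have opposite parity, so for the cis isomer the two substituents are one axial and one equatorial in each chair.
Chair I (iodo axial, vinyl equatorial): E = 0.43 kcal/mol; chair II (iodo equatorial, vinyl axial): E = 1.64 kcal/mol.
ΔG = 1.21 kcal/mol between the two chairs.
K = exp(ΔG/RT) with R = 1.987×10⁻³ kcal mol⁻¹ K⁻¹ and T = 298 K gives K ≈ 7.72.
Fraction in the lower-energy chair = K/(K+1) = 88.5%.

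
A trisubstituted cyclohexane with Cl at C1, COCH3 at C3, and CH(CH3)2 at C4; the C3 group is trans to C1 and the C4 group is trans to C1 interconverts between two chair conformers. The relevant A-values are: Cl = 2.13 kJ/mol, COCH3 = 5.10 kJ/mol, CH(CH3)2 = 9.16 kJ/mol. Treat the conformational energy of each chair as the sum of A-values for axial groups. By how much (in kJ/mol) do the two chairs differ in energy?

6.19 kJ/mol

Chair I (chloro axial, acetyl equatorial, isopropyl axial): E = 11.29 kJ/mol.
Chair II (chloro equatorial, acetyl axial, isopropyl equatorial): E = 5.10 kJ/mol.
ΔE = 11.29 − 5.10 = 6.19 kJ/mol; chair II is more stable.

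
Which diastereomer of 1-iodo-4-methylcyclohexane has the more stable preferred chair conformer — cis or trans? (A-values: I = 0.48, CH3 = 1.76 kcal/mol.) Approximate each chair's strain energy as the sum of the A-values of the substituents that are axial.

trans

At 1,4 positions (parity opposite): cis → (a,e or e,a); trans → (e,e or a,a).
Best chair for cis: E = 0.48 kcal/mol; best chair for trans: E = 0.00 kcal/mol.
The trans isomer is lower by 0.48 kcal/mol.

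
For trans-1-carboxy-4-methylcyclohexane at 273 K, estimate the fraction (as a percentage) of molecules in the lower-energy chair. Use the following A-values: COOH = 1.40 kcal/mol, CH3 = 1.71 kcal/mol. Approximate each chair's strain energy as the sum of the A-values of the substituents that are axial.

C1 and C4 have opposite parity, so for the trans isomer the two substituents are e,e in one chair and a,a in the other.
Chair I (carboxyl axial, methyl axial): E = 3.11 kcal/mol; chair II (carboxyl equatorial, methyl equatorial): E = 0.00 kcal/mol.
ΔG = 3.11 kcal/mol between the two chairs.
K = exp(ΔG/RT) with R = 1.987×10⁻³ kcal mol⁻¹ K⁻¹ and T = 273 K gives K ≈ 309.
Fraction in the lower-energy chair = K/(K+1) = 99.7%.

99.7%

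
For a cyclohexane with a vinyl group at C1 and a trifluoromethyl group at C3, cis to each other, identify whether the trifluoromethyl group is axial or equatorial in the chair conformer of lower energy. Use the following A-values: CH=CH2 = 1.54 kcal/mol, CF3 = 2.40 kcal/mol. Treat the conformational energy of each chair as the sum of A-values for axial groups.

equatorial

C1 and C3 have the same parity, so for the cis isomer the two substituents are e,e in one chair and a,a in the other.
Chair I (vinyl axial, trifluoromethyl axial): E = 3.94 kcal/mol.
Chair II (vinyl equatorial, trifluoromethyl equatorial): E = 0.00 kcal/mol.
Chair II is the more stable (lower-energy) conformer, and in that chair the trifluoromethyl group is equatorial.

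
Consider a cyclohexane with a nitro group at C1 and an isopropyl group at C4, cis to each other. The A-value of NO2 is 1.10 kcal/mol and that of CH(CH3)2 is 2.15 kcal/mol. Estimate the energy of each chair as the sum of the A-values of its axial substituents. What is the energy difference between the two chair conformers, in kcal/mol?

C1 and C4 have opposite parity, so for the cis isomer the two substituents are one axial and one equatorial in each chair.
Chair I (nitro axial, isopropyl equatorial): E = 1.10 kcal/mol.
Chair II (nitro equatorial, isopropyl axial): E = 2.15 kcal/mol.
ΔE = 2.15 − 1.10 = 1.05 kcal/mol; chair I is more stable.

1.05 kcal/mol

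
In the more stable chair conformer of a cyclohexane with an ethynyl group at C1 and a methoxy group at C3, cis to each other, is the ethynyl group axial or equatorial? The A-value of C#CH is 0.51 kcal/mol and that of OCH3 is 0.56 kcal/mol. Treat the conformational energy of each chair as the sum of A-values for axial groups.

equatorial

C1 and C3 have the same parity, so for the cis isomer the two substituents are e,e in one chair and a,a in the other.
Chair I (ethynyl axial, methoxy axial): E = 1.07 kcal/mol.
Chair II (ethynyl equatorial, methoxy equatorial): E = 0.00 kcal/mol.
Chair II is the more stable (lower-energy) conformer, and in that chair the ethynyl group is equatorial.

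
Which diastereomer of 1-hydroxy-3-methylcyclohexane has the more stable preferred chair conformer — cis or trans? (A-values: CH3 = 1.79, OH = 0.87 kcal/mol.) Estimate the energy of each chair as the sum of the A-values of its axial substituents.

At 1,3 positions (parity same): cis → (e,e or a,a); trans → (a,e or e,a).
Best chair for cis: E = 0.00 kcal/mol; best chair for trans: E = 0.87 kcal/mol.
The cis isomer is lower by 0.87 kcal/mol.

cis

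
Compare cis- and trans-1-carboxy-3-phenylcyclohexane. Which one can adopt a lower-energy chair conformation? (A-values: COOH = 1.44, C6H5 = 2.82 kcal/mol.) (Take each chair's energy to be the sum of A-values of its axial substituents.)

cis

At 1,3 positions (parity same): cis → (e,e or a,a); trans → (a,e or e,a).
Best chair for cis: E = 0.00 kcal/mol; best chair for trans: E = 1.44 kcal/mol.
The cis isomer is lower by 1.44 kcal/mol.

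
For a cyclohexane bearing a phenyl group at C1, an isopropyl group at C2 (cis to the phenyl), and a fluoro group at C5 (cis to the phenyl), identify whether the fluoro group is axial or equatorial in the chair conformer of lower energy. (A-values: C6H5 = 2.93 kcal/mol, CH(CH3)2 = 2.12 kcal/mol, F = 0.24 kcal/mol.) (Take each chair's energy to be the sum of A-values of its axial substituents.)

Chair I (phenyl axial, isopropyl equatorial, fluoro axial): E = 3.17 kcal/mol.
Chair II (phenyl equatorial, isopropyl axial, fluoro equatorial): E = 2.12 kcal/mol.
Chair II is the more stable (lower-energy) conformer, and in that chair the fluoro group is equatorial.

equatorial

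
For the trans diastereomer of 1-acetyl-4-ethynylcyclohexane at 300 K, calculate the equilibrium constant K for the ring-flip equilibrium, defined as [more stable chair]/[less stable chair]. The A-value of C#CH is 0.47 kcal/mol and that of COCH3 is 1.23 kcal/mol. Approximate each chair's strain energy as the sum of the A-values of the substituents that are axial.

C1 and C4 have opposite parity, so for the trans isomer the two substituents are e,e in one chair and a,a in the other.
Chair I (ethynyl axial, acetyl axial): E = 1.70 kcal/mol; chair II (ethynyl equatorial, acetyl equatorial): E = 0.00 kcal/mol.
ΔG = 1.70 kcal/mol between the two chairs.
K = exp(ΔG/RT) with R = 1.987×10⁻³ kcal mol⁻¹ K⁻¹ and T = 300 K gives K ≈ 17.3.

K ≈ 17.3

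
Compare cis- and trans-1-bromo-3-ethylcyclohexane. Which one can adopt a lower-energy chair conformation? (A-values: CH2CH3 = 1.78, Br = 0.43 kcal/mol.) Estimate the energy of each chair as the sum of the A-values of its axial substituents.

At 1,3 positions (parity same): cis → (e,e or a,a); trans → (a,e or e,a).
Best chair for cis: E = 0.00 kcal/mol; best chair for trans: E = 0.43 kcal/mol.
The cis isomer is lower by 0.43 kcal/mol.

cis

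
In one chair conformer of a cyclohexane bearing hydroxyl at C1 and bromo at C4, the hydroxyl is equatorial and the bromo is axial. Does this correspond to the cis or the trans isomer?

cis

C1 and C4 have opposite parity, so their axial bonds point in opposite directions.
With opposite-parity carbons, two substituents on the same face are one axial and one equatorial; opposite faces give both axial or both equatorial.
Here the groups are equatorial/axial → same face → cis.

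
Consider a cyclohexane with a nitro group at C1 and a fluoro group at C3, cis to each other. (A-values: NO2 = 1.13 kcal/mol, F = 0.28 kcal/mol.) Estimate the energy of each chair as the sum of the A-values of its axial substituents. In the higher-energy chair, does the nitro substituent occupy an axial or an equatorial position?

axial

C1 and C3 have the same parity, so for the cis isomer the two substituents are e,e in one chair and a,a in the other.
Chair I (nitro axial, fluoro axial): E = 1.41 kcal/mol.
Chair II (nitro equatorial, fluoro equatorial): E = 0.00 kcal/mol.
Chair I is the less stable (higher-energy) conformer, and in that chair the nitro group is axial.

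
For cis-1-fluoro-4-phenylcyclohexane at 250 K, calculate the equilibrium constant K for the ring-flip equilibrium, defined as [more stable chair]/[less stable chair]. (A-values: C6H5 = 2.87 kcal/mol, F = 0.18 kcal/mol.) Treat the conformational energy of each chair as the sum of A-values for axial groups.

C1 and C4 have opposite parity, so for the cis isomer the two substituents are one axial and one equatorial in each chair.
Chair I (phenyl axial, fluoro equatorial): E = 2.87 kcal/mol; chair II (phenyl equatorial, fluoro axial): E = 0.18 kcal/mol.
ΔG = 2.69 kcal/mol between the two chairs.
K = exp(ΔG/RT) with R = 1.987×10⁻³ kcal mol⁻¹ K⁻¹ and T = 250 K gives K ≈ 225.

K ≈ 225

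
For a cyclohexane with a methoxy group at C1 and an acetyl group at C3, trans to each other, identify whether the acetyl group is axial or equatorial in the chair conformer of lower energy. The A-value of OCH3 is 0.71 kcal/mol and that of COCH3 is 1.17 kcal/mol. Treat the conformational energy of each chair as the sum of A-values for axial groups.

equatorial

C1 and C3 have the same parity, so for the trans isomer the two substituents are one axial and one equatorial in each chair.
Chair I (methoxy axial, acetyl equatorial): E = 0.71 kcal/mol.
Chair II (methoxy equatorial, acetyl axial): E = 1.17 kcal/mol.
Chair I is the more stable (lower-energy) conformer, and in that chair the acetyl group is equatorial.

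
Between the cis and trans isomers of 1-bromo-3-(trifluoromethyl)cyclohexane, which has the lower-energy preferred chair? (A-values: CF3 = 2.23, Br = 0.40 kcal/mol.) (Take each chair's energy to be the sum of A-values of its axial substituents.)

At 1,3 positions (parity same): cis → (e,e or a,a); trans → (a,e or e,a).
Best chair for cis: E = 0.00 kcal/mol; best chair for trans: E = 0.40 kcal/mol.
The cis isomer is lower by 0.40 kcal/mol.

cis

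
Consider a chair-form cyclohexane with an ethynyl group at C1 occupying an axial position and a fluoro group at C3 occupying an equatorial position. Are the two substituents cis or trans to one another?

C1 and C3 have the same parity, so their axial bonds point in the same direction.
With same-parity carbons, two substituents on the same face are both axial or both equatorial; opposite faces give one of each.
Here the groups are axial/equatorial → opposite face → trans.

trans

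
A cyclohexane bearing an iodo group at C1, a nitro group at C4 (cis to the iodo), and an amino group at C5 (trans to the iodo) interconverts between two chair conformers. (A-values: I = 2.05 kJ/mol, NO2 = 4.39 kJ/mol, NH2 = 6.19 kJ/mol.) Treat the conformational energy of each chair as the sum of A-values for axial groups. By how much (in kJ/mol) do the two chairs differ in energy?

8.53 kJ/mol

Chair I (iodo axial, nitro equatorial, amino equatorial): E = 2.05 kJ/mol.
Chair II (iodo equatorial, nitro axial, amino axial): E = 10.58 kJ/mol.
ΔE = 10.58 − 2.05 = 8.53 kJ/mol; chair I is more stable.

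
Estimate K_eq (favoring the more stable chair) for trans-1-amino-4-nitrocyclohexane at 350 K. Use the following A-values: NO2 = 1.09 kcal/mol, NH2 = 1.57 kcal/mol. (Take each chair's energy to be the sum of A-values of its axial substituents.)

C1 and C4 have opposite parity, so for the trans isomer the two substituents are e,e in one chair and a,a in the other.
Chair I (nitro axial, amino axial): E = 2.66 kcal/mol; chair II (nitro equatorial, amino equatorial): E = 0.00 kcal/mol.
ΔG = 2.66 kcal/mol between the two chairs.
K = exp(ΔG/RT) with R = 1.987×10⁻³ kcal mol⁻¹ K⁻¹ and T = 350 K gives K ≈ 45.8.

K ≈ 45.8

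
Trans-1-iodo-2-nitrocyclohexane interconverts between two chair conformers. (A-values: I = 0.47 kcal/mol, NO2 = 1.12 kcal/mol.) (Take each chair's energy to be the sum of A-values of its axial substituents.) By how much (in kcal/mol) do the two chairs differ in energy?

C1 and C2 have opposite parity, so for the trans isomer the two substituents are e,e in one chair and a,a in the other.
Chair I (iodo axial, nitro axial): E = 1.59 kcal/mol.
Chair II (iodo equatorial, nitro equatorial): E = 0.00 kcal/mol.
ΔE = 1.59 − 0.00 = 1.59 kcal/mol; chair II is more stable.

1.59 kcal/mol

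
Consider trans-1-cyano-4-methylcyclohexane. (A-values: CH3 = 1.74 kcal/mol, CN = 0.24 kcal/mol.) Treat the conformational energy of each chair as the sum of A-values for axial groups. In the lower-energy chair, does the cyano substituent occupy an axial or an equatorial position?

C1 and C4 have opposite parity, so for the trans isomer the two substituents are e,e in one chair and a,a in the other.
Chair I (methyl axial, cyano axial): E = 1.98 kcal/mol.
Chair II (methyl equatorial, cyano equatorial): E = 0.00 kcal/mol.
Chair II is the more stable (lower-energy) conformer, and in that chair the cyano group is equatorial.

equatorial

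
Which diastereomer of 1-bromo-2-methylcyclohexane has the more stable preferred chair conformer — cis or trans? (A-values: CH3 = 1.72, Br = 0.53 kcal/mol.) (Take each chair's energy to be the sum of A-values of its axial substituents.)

At 1,2 positions (parity opposite): cis → (a,e or e,a); trans → (e,e or a,a).
Best chair for cis: E = 0.53 kcal/mol; best chair for trans: E = 0.00 kcal/mol.
The trans isomer is lower by 0.53 kcal/mol.

trans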